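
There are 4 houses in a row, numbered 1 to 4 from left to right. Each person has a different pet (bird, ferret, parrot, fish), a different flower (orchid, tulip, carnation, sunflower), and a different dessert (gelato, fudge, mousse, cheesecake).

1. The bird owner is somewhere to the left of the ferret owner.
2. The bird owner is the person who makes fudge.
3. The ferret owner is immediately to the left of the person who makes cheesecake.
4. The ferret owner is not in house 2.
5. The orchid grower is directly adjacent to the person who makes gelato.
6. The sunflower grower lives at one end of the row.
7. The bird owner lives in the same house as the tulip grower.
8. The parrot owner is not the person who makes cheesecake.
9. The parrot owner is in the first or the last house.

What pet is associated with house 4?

By clue 4, the ferret owner is in house 3.
From clue 3, the person who makes cheesecake must be in house 4.
The parrot owner is in house 1 (clue 8).
That leaves fish as the pet for house 4.
By clue 2, the person who makes fudge is in house 2.
By clue 7, the tulip grower is in house 2.
That leaves bird as the pet for house 2.
Clue 5 places the orchid grower in house 4.
Clue 5: the person who makes gelato is in house 3.
House 1 flower: only sunflower fits.
So house 3 gets carnation for flower.
That leaves mousse as the dessert for house 1.
So: house 1 = parrot/sunflower/mousse, house 2 = bird/tulip/fudge, house 3 = ferret/carnation/gelato, house 4 = fish/orchid/cheesecake.

fish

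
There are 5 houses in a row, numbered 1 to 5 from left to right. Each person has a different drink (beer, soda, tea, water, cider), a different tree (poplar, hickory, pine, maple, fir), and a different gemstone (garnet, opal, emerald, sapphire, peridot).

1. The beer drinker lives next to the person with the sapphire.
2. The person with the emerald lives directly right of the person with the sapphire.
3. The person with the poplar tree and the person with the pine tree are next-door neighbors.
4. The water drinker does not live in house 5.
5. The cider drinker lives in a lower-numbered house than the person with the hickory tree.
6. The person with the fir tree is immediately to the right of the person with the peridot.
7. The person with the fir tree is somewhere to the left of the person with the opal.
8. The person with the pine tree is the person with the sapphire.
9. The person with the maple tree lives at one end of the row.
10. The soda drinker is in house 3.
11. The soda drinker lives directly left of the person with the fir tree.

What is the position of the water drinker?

From clue 10, the soda drinker must be in house 3.
Clue 11: the person with the fir tree is in house 4.
Clue 6 places the person with the peridot in house 3.
By clue 7, the person with the opal is in house 5.
Clue 2 places the person with the emerald in house 2.
From clue 2, the person with the sapphire must be in house 1.
The person with the pine tree is in house 1 (clue 8).
The only drink still possible for house 5 is tea.
So house 5 gets maple for tree.
So house 4 gets garnet for gemstone.
By clue 1, the beer drinker is in house 2.
The person with the poplar tree is in house 2 (clue 3).
That leaves cider as the drink for house 1.
House 4 drink: only water fits.
House 3's tree must be hickory (nothing else left).
So: house 1 = cider/pine/sapphire, house 2 = beer/poplar/emerald, house 3 = soda/hickory/peridot, house 4 = water/fir/garnet, house 5 = tea/maple/opal.

4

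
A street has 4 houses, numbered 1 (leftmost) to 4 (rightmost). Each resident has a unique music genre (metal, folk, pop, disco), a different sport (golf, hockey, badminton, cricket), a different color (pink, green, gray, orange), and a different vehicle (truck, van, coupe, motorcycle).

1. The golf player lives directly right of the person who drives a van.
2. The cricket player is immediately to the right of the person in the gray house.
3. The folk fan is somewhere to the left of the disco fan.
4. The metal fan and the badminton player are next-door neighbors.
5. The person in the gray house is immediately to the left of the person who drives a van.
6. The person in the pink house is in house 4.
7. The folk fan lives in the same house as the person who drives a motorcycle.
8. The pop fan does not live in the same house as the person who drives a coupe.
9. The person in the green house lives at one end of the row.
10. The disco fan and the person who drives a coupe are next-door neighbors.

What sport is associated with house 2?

hockey

Clue 6: the person in the pink house is in house 4.
So house 1 gets green for color.
That leaves gray as the color for house 2.
House 3 color: only orange fits.
From clue 2, the cricket player must be in house 3.
By clue 5, the person who drives a van is in house 3.
House 4 music genre: only pop fits.
That leaves golf as the sport for house 4.
The only vehicle still possible for house 4 is truck.
The disco fan is narrowed to house 2 or 3; consider each.
Placing it in house 2 leads to a contradiction, so it's in house 3.
The person who drives a coupe is in house 2 (clue 10).
House 1's vehicle must be motorcycle (nothing else left).
By clue 7, the folk fan is in house 1.
So house 2 gets metal for music genre.
The badminton player is in house 1 (clue 4).
House 2's sport must be hockey (nothing else left).
So: house 1 = folk/badminton/green/motorcycle, house 2 = metal/hockey/gray/coupe, house 3 = disco/cricket/orange/van, house 4 = pop/golf/pink/truck.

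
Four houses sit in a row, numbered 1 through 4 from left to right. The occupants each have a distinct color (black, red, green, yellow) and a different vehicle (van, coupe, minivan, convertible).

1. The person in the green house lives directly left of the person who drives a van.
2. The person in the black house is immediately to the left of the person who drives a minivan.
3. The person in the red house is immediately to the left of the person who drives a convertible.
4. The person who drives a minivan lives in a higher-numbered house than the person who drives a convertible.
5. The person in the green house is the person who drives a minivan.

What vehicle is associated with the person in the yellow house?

Clue 5: the person in the green house is in house 3.
The person who drives a minivan is in house 3 (clue 5).
House 4's color must be yellow (nothing else left).
So house 1 gets coupe for vehicle.
House 2 vehicle: only convertible fits.
That leaves van as the vehicle for house 4.
The person in the black house is in house 2 (clue 2).
The person in the red house is in house 1 (clue 3).
So: house 1 = red/coupe, house 2 = black/convertible, house 3 = green/minivan, house 4 = yellow/van.

van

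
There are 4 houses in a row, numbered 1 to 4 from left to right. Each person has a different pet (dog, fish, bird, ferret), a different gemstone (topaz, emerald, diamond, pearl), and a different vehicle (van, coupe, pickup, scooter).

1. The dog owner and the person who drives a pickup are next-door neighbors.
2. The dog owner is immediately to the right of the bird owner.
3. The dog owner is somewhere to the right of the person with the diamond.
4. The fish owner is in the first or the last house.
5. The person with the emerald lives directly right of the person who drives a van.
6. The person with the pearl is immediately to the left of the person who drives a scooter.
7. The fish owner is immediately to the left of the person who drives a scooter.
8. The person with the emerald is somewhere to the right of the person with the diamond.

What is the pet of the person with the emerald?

ferret

The fish owner is in house 1 (clue 7).
The person who drives a scooter is in house 2 (clue 7).
The person with the pearl is in house 1 (clue 6).
From clue 8, the person with the emerald must be in house 4.
Clue 5 places the person who drives a van in house 3.
House 1's vehicle must be coupe (nothing else left).
The only vehicle still possible for house 4 is pickup.
Clue 1: the dog owner is in house 3.
Clue 2 places the bird owner in house 2.
The person with the diamond is in house 2 (clue 3).
House 4's pet must be ferret (nothing else left).
The only gemstone still possible for house 3 is topaz.
So: house 1 = fish/pearl/coupe, house 2 = bird/diamond/scooter, house 3 = dog/topaz/van, house 4 = ferret/emerald/pickup.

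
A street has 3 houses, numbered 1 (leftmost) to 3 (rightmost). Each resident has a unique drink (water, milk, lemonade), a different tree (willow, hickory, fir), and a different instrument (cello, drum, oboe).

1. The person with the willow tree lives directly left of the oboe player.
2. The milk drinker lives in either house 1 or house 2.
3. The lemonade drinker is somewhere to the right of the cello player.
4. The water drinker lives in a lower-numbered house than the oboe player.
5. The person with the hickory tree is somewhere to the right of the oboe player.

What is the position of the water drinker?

Clue 5: the person with the hickory tree is in house 3.
From clue 5, the oboe player must be in house 2.
House 3 drink: only lemonade fits.
The only instrument still possible for house 3 is drum.
Clue 1 places the person with the willow tree in house 1.
The water drinker is in house 1 (clue 4).
So house 2 gets milk for drink.
House 2 tree: only fir fits.
So house 1 gets cello for instrument.
So: house 1 = water/willow/cello, house 2 = milk/fir/oboe, house 3 = lemonade/hickory/drum.

1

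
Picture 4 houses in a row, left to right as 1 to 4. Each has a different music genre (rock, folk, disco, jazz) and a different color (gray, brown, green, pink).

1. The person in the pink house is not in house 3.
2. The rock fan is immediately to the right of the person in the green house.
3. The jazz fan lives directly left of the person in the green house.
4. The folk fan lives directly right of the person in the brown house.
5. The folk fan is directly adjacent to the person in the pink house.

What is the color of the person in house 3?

The folk fan is narrowed to house 2 or 3; consider each.
Placing it in house 2 leads to a contradiction, so it's in house 3.
The person in the brown house is in house 2 (clue 4).
The only color still possible for house 1 is gray.
House 3's color must be green (nothing else left).
That leaves pink as the color for house 4.
By clue 3, the jazz fan is in house 2.
House 1's music genre must be disco (nothing else left).
So house 4 gets rock for music genre.
So: house 1 = disco/gray, house 2 = jazz/brown, house 3 = folk/green, house 4 = rock/pink.

green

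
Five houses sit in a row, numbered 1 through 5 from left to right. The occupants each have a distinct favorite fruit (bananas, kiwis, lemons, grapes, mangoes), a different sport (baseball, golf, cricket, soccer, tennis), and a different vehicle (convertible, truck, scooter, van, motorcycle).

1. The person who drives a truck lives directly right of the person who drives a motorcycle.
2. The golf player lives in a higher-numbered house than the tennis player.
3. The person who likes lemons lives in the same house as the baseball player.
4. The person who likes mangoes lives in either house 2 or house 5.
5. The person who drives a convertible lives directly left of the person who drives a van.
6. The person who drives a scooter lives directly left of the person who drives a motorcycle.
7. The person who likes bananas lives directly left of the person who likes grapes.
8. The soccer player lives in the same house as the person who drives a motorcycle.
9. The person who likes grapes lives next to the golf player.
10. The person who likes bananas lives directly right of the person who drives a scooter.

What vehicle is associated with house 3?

truck

The person who likes mangoes is narrowed to house 2 or 5; consider each.
Placing it in house 2 leads to a contradiction, so it's in house 5.
So house 5 gets van for vehicle.
Clue 5 places the person who drives a convertible in house 4.
House 1's vehicle must be scooter (nothing else left).
House 2's vehicle must be motorcycle (nothing else left).
House 3's vehicle must be truck (nothing else left).
Clue 8 places the soccer player in house 2.
The person who likes bananas is in house 2 (clue 10).
From clue 7, the person who likes grapes must be in house 3.
By clue 9, the golf player is in house 4.
That leaves cricket as the sport for house 5.
Clue 3 places the person who likes lemons in house 1.
By clue 3, the baseball player is in house 1.
House 4 favorite fruit: only kiwis fits.
The only sport still possible for house 3 is tennis.
So: house 1 = lemons/baseball/scooter, house 2 = bananas/soccer/motorcycle, house 3 = grapes/tennis/truck, house 4 = kiwis/golf/convertible, house 5 = mangoes/cricket/van.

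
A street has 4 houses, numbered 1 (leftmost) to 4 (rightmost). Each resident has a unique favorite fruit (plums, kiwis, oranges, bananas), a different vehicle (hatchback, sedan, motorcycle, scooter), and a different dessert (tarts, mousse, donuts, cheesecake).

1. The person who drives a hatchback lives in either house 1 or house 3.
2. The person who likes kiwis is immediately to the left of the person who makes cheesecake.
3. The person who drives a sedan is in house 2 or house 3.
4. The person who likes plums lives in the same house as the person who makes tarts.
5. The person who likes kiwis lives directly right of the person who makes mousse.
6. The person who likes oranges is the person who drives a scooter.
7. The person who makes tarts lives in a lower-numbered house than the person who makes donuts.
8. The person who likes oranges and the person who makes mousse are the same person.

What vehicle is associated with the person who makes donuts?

House 4 favorite fruit: only bananas fits.
The only vehicle still possible for house 4 is motorcycle.
The person who likes kiwis is narrowed to house 2 or 3; consider each.
Placing it in house 2 leads to a contradiction, so it's in house 3.
The person who makes cheesecake is in house 4 (clue 2).
Clue 5 places the person who makes mousse in house 2.
Clue 8 places the person who likes oranges in house 2.
House 1 favorite fruit: only plums fits.
House 1's dessert must be tarts (nothing else left).
House 3's dessert must be donuts (nothing else left).
The person who drives a scooter is in house 2 (clue 6).
House 1's vehicle must be hatchback (nothing else left).
House 3's vehicle must be sedan (nothing else left).
So: house 1 = plums/hatchback/tarts, house 2 = oranges/scooter/mousse, house 3 = kiwis/sedan/donuts, house 4 = bananas/motorcycle/cheesecake.

sedan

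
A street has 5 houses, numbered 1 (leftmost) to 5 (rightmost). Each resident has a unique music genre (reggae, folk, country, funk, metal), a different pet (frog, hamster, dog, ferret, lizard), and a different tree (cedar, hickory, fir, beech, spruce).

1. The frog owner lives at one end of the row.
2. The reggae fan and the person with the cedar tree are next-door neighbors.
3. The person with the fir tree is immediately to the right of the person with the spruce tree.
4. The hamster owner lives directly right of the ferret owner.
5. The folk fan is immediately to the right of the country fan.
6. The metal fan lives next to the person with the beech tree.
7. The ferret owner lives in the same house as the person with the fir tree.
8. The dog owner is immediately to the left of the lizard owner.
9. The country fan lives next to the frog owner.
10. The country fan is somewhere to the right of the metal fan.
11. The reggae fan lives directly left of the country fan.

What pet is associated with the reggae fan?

House 5 tree: only hickory fits.
The country fan is narrowed to house 2 or 4; consider each.
Placing it in house 2 leads to a contradiction, so it's in house 4.
The folk fan is in house 5 (clue 5).
Clue 9 places the frog owner in house 5.
The reggae fan is in house 3 (clue 11).
That leaves dog as the pet for house 1.
Clue 8: the lizard owner is in house 2.
That leaves hamster as the pet for house 4.
House 4's tree must be cedar (nothing else left).
Clue 7 places the person with the fir tree in house 3.
House 3 pet: only ferret fits.
By clue 3, the person with the spruce tree is in house 2.
House 1's tree must be beech (nothing else left).
From clue 6, the metal fan must be in house 2.
That leaves funk as the music genre for house 1.
So: house 1 = funk/dog/beech, house 2 = metal/lizard/spruce, house 3 = reggae/ferret/fir, house 4 = country/hamster/cedar, house 5 = folk/frog/hickory.

ferret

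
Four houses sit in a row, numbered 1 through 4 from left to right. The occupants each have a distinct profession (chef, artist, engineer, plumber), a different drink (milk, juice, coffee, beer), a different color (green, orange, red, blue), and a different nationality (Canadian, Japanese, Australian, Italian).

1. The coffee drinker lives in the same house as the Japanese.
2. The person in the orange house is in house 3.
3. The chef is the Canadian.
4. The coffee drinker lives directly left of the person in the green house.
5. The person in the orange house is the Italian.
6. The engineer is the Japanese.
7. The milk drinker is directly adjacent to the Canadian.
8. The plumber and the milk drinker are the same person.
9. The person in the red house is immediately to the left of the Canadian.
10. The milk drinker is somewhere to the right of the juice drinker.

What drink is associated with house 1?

coffee

Clue 2 places the person in the orange house in house 3.
Clue 5: the Italian is in house 3.
By clue 4, the coffee drinker is in house 1.
The person in the green house is in house 2 (clue 4).
From clue 7, the milk drinker must be in house 3.
By clue 8, the plumber is in house 3.
By clue 9, the person in the red house is in house 1.
From clue 9, the Canadian must be in house 2.
The only drink still possible for house 4 is beer.
So house 4 gets blue for color.
House 1's nationality must be Japanese (nothing else left).
House 4 nationality: only Australian fits.
Clue 3: the chef is in house 2.
Clue 6: the engineer is in house 1.
That leaves artist as the profession for house 4.
That leaves juice as the drink for house 2.
So: house 1 = engineer/coffee/red/Japanese, house 2 = chef/juice/green/Canadian, house 3 = plumber/milk/orange/Italian, house 4 = artist/beer/blue/Australian.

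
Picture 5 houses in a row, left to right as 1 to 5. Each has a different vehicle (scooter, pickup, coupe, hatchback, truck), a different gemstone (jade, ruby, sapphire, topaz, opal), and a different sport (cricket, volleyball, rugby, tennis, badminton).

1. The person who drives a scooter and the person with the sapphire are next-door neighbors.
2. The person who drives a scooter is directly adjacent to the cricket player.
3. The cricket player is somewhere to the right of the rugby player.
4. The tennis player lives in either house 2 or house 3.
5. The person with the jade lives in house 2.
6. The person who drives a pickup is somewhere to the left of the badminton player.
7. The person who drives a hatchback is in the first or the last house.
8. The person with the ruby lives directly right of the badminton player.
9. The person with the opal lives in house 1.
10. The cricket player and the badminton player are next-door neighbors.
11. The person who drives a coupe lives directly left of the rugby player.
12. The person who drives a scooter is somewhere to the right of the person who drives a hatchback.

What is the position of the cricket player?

From clue 5, the person with the jade must be in house 2.
Clue 9: the person with the opal is in house 1.
Clue 12: the person who drives a hatchback is in house 1.
That leaves volleyball as the sport for house 1.
House 5 sport: only cricket fits.
Clue 2: the person who drives a scooter is in house 4.
Clue 10 places the badminton player in house 4.
That leaves truck as the vehicle for house 5.
House 2 sport: only tennis fits.
House 3 sport: only rugby fits.
Clue 8: the person with the ruby is in house 5.
From clue 11, the person who drives a coupe must be in house 2.
The only vehicle still possible for house 3 is pickup.
The only gemstone still possible for house 3 is sapphire.
The only gemstone still possible for house 4 is topaz.
So: house 1 = hatchback/opal/volleyball, house 2 = coupe/jade/tennis, house 3 = pickup/sapphire/rugby, house 4 = scooter/topaz/badminton, house 5 = truck/ruby/cricket.

5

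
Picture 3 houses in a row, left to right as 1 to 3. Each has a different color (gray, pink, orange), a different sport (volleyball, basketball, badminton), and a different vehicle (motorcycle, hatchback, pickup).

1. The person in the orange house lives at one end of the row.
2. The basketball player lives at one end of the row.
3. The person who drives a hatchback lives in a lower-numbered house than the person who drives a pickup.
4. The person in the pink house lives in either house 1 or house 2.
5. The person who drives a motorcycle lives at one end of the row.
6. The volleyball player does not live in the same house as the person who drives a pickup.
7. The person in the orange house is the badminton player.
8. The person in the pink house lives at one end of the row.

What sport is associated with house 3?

badminton

The person in the pink house is in house 1 (clue 8).
That leaves gray as the color for house 2.
The only color still possible for house 3 is orange.
House 2 sport: only volleyball fits.
Clue 6 places the person who drives a pickup in house 3.
From clue 7, the badminton player must be in house 3.
That leaves basketball as the sport for house 1.
That leaves hatchback as the vehicle for house 2.
House 1's vehicle must be motorcycle (nothing else left).
So: house 1 = pink/basketball/motorcycle, house 2 = gray/volleyball/hatchback, house 3 = orange/badminton/pickup.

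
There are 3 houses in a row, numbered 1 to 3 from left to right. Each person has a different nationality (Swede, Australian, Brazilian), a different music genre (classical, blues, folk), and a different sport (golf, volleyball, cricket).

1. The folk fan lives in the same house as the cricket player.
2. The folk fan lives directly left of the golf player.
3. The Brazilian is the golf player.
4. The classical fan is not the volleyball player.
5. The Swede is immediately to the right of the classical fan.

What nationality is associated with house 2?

Brazilian

That leaves Australian as the nationality for house 1.
So house 3 gets blues for music genre.
The Brazilian is narrowed to house 2 or 3; consider each.
Placing it in house 3 leads to a contradiction, so it's in house 2.
The golf player is in house 2 (clue 3).
House 3 nationality: only Swede fits.
House 1 sport: only cricket fits.
House 3 sport: only volleyball fits.
The folk fan is in house 1 (clue 1).
By clue 5, the classical fan is in house 2.
So: house 1 = Australian/folk/cricket, house 2 = Brazilian/classical/golf, house 3 = Swede/blues/volleyball.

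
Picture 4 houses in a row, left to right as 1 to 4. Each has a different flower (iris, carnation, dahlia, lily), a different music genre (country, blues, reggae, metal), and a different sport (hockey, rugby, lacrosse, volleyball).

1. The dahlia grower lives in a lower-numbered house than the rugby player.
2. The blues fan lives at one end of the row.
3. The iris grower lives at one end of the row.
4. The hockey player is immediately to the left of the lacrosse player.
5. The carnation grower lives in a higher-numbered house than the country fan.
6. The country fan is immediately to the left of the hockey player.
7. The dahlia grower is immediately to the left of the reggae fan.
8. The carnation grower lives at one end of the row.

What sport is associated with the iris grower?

volleyball

From clue 8, the carnation grower must be in house 4.
The only sport still possible for house 1 is volleyball.
That leaves iris as the flower for house 1.
The only sport still possible for house 2 is hockey.
The lacrosse player is in house 3 (clue 4).
Clue 6: the country fan is in house 1.
House 2's music genre must be metal (nothing else left).
House 3 music genre: only reggae fits.
So house 4 gets blues for music genre.
House 4 sport: only rugby fits.
Clue 7 places the dahlia grower in house 2.
That leaves lily as the flower for house 3.
So: house 1 = iris/country/volleyball, house 2 = dahlia/metal/hockey, house 3 = lily/reggae/lacrosse, house 4 = carnation/blues/rugby.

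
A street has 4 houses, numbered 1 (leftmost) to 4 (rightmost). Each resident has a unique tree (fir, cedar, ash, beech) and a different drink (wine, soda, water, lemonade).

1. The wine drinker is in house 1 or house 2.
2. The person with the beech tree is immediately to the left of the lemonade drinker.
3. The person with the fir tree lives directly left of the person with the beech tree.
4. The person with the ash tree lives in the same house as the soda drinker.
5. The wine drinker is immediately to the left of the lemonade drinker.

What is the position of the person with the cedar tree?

Clue 2 places the person with the beech tree in house 2.
Clue 2 places the lemonade drinker in house 3.
Clue 3 places the person with the fir tree in house 1.
By clue 5, the wine drinker is in house 2.
Clue 4: the person with the ash tree is in house 4.
Clue 4 places the soda drinker in house 4.
House 3 tree: only cedar fits.
House 1 drink: only water fits.
So: house 1 = fir/water, house 2 = beech/wine, house 3 = cedar/lemonade, house 4 = ash/soda.

3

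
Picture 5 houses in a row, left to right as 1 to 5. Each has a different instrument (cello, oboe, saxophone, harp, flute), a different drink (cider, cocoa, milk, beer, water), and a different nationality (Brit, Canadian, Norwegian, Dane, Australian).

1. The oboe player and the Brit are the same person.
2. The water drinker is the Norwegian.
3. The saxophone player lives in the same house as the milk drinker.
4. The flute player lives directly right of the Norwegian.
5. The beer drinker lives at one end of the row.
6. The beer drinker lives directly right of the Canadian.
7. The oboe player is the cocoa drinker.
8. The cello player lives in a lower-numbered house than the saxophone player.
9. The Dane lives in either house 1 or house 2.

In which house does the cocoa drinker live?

3

Clue 6: the beer drinker is in house 5.
Clue 6 places the Canadian in house 4.
So house 5 gets harp for instrument.
House 5 nationality: only Australian fits.
The Dane is narrowed to house 1 or 2; consider each.
Placing it in house 1 leads to a contradiction, so it's in house 2.
The flute player is narrowed to house 2 or 4; consider each.
Placing it in house 4 leads to a contradiction, so it's in house 2.
From clue 4, the Norwegian must be in house 1.
House 4's instrument must be saxophone (nothing else left).
House 3's nationality must be Brit (nothing else left).
Clue 1 places the oboe player in house 3.
From clue 2, the water drinker must be in house 1.
By clue 3, the milk drinker is in house 4.
From clue 7, the cocoa drinker must be in house 3.
House 1's instrument must be cello (nothing else left).
That leaves cider as the drink for house 2.
So: house 1 = cello/water/Norwegian, house 2 = flute/cider/Dane, house 3 = oboe/cocoa/Brit, house 4 = saxophone/milk/Canadian, house 5 = harp/beer/Australian.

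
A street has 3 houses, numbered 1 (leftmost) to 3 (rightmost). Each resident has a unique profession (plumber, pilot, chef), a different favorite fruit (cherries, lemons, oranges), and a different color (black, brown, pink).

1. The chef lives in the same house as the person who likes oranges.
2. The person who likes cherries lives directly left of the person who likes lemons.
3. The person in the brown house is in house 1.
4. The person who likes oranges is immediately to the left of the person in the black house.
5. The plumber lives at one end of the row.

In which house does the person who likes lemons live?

3

The person in the brown house is in house 1 (clue 3).
House 3 favorite fruit: only lemons fits.
By clue 2, the person who likes cherries is in house 2.
House 1's favorite fruit must be oranges (nothing else left).
Clue 1 places the chef in house 1.
The person in the black house is in house 2 (clue 4).
House 2's profession must be pilot (nothing else left).
So house 3 gets plumber for profession.
So house 3 gets pink for color.
So: house 1 = chef/oranges/brown, house 2 = pilot/cherries/black, house 3 = plumber/lemons/pink.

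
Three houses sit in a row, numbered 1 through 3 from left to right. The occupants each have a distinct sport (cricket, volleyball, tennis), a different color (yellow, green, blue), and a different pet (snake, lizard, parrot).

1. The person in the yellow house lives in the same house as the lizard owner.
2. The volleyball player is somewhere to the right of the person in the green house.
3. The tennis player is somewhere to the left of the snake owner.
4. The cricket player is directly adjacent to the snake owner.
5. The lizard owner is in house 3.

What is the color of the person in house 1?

The lizard owner is in house 3 (clue 5).
So house 1 gets parrot for pet.
So house 2 gets snake for pet.
From clue 1, the person in the yellow house must be in house 3.
From clue 3, the tennis player must be in house 1.
House 2 sport: only volleyball fits.
House 3 sport: only cricket fits.
Clue 2: the person in the green house is in house 1.
House 2 color: only blue fits.
So: house 1 = tennis/green/parrot, house 2 = volleyball/blue/snake, house 3 = cricket/yellow/lizard.

green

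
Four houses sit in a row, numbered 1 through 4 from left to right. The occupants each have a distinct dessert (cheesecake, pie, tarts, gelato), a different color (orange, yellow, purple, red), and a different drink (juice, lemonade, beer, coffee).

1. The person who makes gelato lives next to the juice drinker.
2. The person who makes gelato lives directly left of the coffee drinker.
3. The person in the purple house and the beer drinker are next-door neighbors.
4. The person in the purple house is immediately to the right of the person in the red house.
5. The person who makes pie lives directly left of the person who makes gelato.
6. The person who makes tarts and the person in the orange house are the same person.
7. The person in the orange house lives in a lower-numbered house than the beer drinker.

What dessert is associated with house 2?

That leaves cheesecake as the dessert for house 4.
The person who makes gelato is narrowed to house 2 or 3; consider each.
Placing it in house 2 leads to a contradiction, so it's in house 3.
From clue 2, the coffee drinker must be in house 4.
Clue 5: the person who makes pie is in house 2.
The only dessert still possible for house 1 is tarts.
So house 1 gets lemonade for drink.
House 3 drink: only beer fits.
The person in the orange house is in house 1 (clue 6).
House 3 color: only red fits.
So house 2 gets juice for drink.
Clue 4: the person in the purple house is in house 4.
The only color still possible for house 2 is yellow.
So: house 1 = tarts/orange/lemonade, house 2 = pie/yellow/juice, house 3 = gelato/red/beer, house 4 = cheesecake/purple/coffee.

pie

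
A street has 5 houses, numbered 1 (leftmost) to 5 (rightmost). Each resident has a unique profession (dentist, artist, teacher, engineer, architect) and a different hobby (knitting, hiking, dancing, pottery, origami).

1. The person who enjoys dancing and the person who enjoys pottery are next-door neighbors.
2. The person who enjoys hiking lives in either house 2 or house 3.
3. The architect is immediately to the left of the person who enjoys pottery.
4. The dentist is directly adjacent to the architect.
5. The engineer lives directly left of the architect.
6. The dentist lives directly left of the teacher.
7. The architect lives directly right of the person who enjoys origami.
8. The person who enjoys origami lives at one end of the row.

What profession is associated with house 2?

architect

From clue 8, the person who enjoys origami must be in house 1.
From clue 7, the architect must be in house 2.
By clue 3, the person who enjoys pottery is in house 3.
The engineer is in house 1 (clue 5).
Clue 6: the dentist is in house 3.
From clue 6, the teacher must be in house 4.
House 5 profession: only artist fits.
The only hobby still possible for house 2 is hiking.
That leaves dancing as the hobby for house 4.
House 5 hobby: only knitting fits.
So: house 1 = engineer/origami, house 2 = architect/hiking, house 3 = dentist/pottery, house 4 = teacher/dancing, house 5 = artist/knitting.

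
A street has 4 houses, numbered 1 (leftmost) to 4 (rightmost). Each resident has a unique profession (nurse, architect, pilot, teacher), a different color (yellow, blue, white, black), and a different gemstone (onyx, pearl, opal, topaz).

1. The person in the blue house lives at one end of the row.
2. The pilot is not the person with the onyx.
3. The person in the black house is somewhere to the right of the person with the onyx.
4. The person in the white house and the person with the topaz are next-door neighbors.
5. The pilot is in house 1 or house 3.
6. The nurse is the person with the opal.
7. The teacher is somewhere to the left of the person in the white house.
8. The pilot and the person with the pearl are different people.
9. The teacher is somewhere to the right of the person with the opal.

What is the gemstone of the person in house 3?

topaz

House 4 profession: only architect fits.
The nurse is narrowed to house 1 or 2; consider each.
Placing it in house 2 leads to a contradiction, so it's in house 1.
From clue 6, the person with the opal must be in house 1.
House 2's profession must be teacher (nothing else left).
The only profession still possible for house 3 is pilot.
By clue 2, the person with the onyx is in house 2.
So house 2 gets yellow for color.
That leaves topaz as the gemstone for house 3.
So house 4 gets pearl for gemstone.
By clue 4, the person in the white house is in house 4.
That leaves blue as the color for house 1.
House 3 color: only black fits.
So: house 1 = nurse/blue/opal, house 2 = teacher/yellow/onyx, house 3 = pilot/black/topaz, house 4 = architect/white/pearl.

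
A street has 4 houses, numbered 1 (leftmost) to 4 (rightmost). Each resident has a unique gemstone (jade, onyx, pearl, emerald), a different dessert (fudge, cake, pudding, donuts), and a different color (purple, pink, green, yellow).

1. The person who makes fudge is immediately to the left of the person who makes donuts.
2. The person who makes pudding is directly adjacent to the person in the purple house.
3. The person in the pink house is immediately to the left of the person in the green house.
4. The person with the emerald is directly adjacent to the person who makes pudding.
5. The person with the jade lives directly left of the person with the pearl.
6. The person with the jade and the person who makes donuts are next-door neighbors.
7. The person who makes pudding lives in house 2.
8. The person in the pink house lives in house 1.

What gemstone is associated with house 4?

Clue 7 places the person who makes pudding in house 2.
From clue 8, the person in the pink house must be in house 1.
By clue 1, the person who makes fudge is in house 3.
Clue 1 places the person who makes donuts in house 4.
Clue 2 places the person in the purple house in house 3.
The person in the green house is in house 2 (clue 3).
The person with the jade is in house 3 (clue 6).
That leaves emerald as the gemstone for house 1.
So house 1 gets cake for dessert.
So house 4 gets yellow for color.
Clue 5 places the person with the pearl in house 4.
So house 2 gets onyx for gemstone.
So: house 1 = emerald/cake/pink, house 2 = onyx/pudding/green, house 3 = jade/fudge/purple, house 4 = pearl/donuts/yellow.

pearl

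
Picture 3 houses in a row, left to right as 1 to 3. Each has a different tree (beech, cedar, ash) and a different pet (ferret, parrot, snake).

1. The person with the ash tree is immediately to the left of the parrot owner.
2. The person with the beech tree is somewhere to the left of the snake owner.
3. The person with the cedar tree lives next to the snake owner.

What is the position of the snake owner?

2

The only tree still possible for house 3 is cedar.
House 1's pet must be ferret (nothing else left).
The snake owner is in house 2 (clue 3).
The only pet still possible for house 3 is parrot.
Clue 1: the person with the ash tree is in house 2.
From clue 2, the person with the beech tree must be in house 1.
So: house 1 = beech/ferret, house 2 = ash/snake, house 3 = cedar/parrot.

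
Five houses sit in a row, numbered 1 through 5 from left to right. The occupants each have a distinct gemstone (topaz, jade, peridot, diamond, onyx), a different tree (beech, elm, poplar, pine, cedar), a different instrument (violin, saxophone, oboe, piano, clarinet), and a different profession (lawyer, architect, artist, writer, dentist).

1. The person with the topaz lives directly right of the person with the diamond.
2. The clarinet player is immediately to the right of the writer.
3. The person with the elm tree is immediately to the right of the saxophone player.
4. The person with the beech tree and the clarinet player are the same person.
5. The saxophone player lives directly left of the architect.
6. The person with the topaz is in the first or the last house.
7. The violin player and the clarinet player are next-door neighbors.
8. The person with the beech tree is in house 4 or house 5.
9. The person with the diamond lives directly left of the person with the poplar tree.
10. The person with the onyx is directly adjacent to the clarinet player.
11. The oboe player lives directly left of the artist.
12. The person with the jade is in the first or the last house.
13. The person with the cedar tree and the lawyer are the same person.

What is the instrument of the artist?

clarinet

From clue 6, the person with the topaz must be in house 5.
House 1 gemstone: only jade fits.
Clue 1: the person with the diamond is in house 4.
The person with the poplar tree is in house 5 (clue 9).
House 2 gemstone: only peridot fits.
So house 3 gets onyx for gemstone.
By clue 4, the clarinet player is in house 4.
The only tree still possible for house 4 is beech.
By clue 2, the writer is in house 3.
That leaves dentist as the profession for house 5.
By clue 5, the saxophone player is in house 1.
House 2's instrument must be piano (nothing else left).
So house 3 gets oboe for instrument.
House 5 instrument: only violin fits.
That leaves lawyer as the profession for house 1.
The only profession still possible for house 2 is architect.
The only profession still possible for house 4 is artist.
From clue 3, the person with the elm tree must be in house 2.
Clue 13 places the person with the cedar tree in house 1.
The only tree still possible for house 3 is pine.
So: house 1 = jade/cedar/saxophone/lawyer, house 2 = peridot/elm/piano/architect, house 3 = onyx/pine/oboe/writer, house 4 = diamond/beech/clarinet/artist, house 5 = topaz/poplar/violin/dentist.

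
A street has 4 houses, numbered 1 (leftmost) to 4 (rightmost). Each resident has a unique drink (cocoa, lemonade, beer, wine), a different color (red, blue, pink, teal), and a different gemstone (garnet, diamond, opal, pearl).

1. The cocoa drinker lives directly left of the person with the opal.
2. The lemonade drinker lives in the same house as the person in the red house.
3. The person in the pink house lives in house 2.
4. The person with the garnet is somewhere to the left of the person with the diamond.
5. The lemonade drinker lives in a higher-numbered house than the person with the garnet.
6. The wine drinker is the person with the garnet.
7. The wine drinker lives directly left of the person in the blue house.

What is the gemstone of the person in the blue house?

By clue 3, the person in the pink house is in house 2.
That leaves teal as the color for house 1.
The only gemstone still possible for house 1 is pearl.
The lemonade drinker is narrowed to house 3 or 4; consider each.
Placing it in house 3 leads to a contradiction, so it's in house 4.
Clue 2: the person in the red house is in house 4.
That leaves blue as the color for house 3.
Clue 7 places the wine drinker in house 2.
By clue 6, the person with the garnet is in house 2.
The only gemstone still possible for house 3 is diamond.
So house 4 gets opal for gemstone.
Clue 1 places the cocoa drinker in house 3.
The only drink still possible for house 1 is beer.
So: house 1 = beer/teal/pearl, house 2 = wine/pink/garnet, house 3 = cocoa/blue/diamond, house 4 = lemonade/red/opal.

diamond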